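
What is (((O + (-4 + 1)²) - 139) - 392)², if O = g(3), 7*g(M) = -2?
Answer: 13366336/49 ≈ 2.7278e+5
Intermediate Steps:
g(M) = -2/7 (g(M) = (⅐)*(-2) = -2/7)
O = -2/7 ≈ -0.28571
(((O + (-4 + 1)²) - 139) - 392)² = (((-2/7 + (-4 + 1)²) - 139) - 392)² = (((-2/7 + (-3)²) - 139) - 392)² = (((-2/7 + 9) - 139) - 392)² = ((61/7 - 139) - 392)² = (-912/7 - 392)² = (-3656/7)² = 13366336/49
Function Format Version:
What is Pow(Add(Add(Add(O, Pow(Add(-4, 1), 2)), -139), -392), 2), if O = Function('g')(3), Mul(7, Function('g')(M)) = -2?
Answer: Rational(13366336, 49) ≈ 2.7278e+5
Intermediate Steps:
Function('g')(M) = Rational(-2, 7) (Function('g')(M) = Mul(Rational(1, 7), -2) = Rational(-2, 7))
O = Rational(-2, 7) ≈ -0.28571
Pow(Add(Add(Add(O, Pow(Add(-4, 1), 2)), -139), -392), 2) = Pow(Add(Add(Add(Rational(-2, 7), Pow(Add(-4, 1), 2)), -139), -392), 2) = Pow(Add(Add(Add(Rational(-2, 7), Pow(-3, 2)), -139), -392), 2) = Pow(Add(Add(Add(Rational(-2, 7), 9), -139), -392), 2) = Pow(Add(Add(Rational(61, 7), -139), -392), 2) = Pow(Add(Rational(-912, 7), -392), 2) = Pow(Rational(-3656, 7), 2) = Rational(13366336, 49)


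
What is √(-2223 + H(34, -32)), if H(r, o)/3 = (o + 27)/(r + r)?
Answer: I*√2570043/34 ≈ 47.151*I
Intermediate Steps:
H(r, o) = 3*(27 + o)/(2*r) (H(r, o) = 3*((o + 27)/(r + r)) = 3*((27 + o)/((2*r))) = 3*((27 + o)*(1/(2*r))) = 3*((27 + o)/(2*r)) = 3*(27 + o)/(2*r))
√(-2223 + H(34, -32)) = √(-2223 + (3/2)*(27 - 32)/34) = √(-2223 + (3/2)*(1/34)*(-5)) = √(-2223 - 15/68) = √(-151179/68) = I*√2570043/34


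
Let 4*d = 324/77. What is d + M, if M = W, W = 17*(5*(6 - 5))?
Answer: 6626/77 ≈ 86.052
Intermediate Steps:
W = 85 (W = 17*(5*1) = 17*5 = 85)
M = 85
d = 81/77 (d = (324/77)/4 = (324*(1/77))/4 = (¼)*(324/77) = 81/77 ≈ 1.0519)
d + M = 81/77 + 85 = 6626/77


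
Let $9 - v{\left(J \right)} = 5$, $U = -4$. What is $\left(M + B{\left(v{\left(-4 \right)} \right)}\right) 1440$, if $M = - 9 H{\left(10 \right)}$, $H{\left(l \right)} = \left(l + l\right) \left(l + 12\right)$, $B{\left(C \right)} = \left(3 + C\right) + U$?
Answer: $-5698080$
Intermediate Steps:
$v{\left(J \right)} = 4$ ($v{\left(J \right)} = 9 - 5 = 4$)
$B{\left(C \right)} = -1 + C$ ($B{\left(C \right)} = \left(3 + C\right) - 4 = -1 + C$)
$H{\left(l \right)} = 2 l \left(12 + l\right)$
$M = -3960$ ($M = - 9 \cdot 2 \cdot 10 \left(12 + 10\right) = - 9 \cdot 2 \cdot 10 \cdot 22 = \left(-9\right) 440 = -3960$)
$\left(M + B{\left(v{\left(-4 \right)} \right)}\right) 1440 = \left(-3960 + \left(-1 + 4\right)\right) 1440 = \left(-3960 + 3\right) 1440 = \left(-3957\right) 1440 = -5698080$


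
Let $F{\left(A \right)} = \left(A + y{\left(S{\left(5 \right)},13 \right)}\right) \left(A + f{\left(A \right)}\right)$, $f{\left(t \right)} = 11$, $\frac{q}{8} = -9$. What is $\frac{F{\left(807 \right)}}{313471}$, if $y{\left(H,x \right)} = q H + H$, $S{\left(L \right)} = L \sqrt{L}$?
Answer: $\frac{660126}{313471} - \frac{290390 \sqrt{5}}{313471} \approx 0.034434$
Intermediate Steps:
$q = -72$ ($q = 8 \left(-9\right) = -72$)
$S{\left(L \right)} = L^{\frac{3}{2}}$
$y{\left(H,x \right)} = - 71 H$ ($y{\left(H,x \right)} = - 72 H + H = - 71 H$)
$F{\left(A \right)} = \left(11 + A\right) \left(A - 355 \sqrt{5}\right)$ ($F{\left(A \right)} = \left(A - 71 \cdot 5^{\frac{3}{2}}\right) \left(A + 11\right) = \left(A - 71 \cdot 5 \sqrt{5}\right) \left(11 + A\right) = \left(A - 355 \sqrt{5}\right) \left(11 + A\right) = \left(11 + A\right) \left(A - 355 \sqrt{5}\right)$)
$\frac{F{\left(807 \right)}}{313471} = \frac{807^{2} - 3905 \sqrt{5} + 11 \cdot 807 - 286485 \sqrt{5}}{313471} = \left(651249 - 3905 \sqrt{5} + 8877 - 286485 \sqrt{5}\right) \frac{1}{313471} = \left(660126 - 290390 \sqrt{5}\right) \frac{1}{313471} = \frac{660126}{313471} - \frac{290390 \sqrt{5}}{313471}$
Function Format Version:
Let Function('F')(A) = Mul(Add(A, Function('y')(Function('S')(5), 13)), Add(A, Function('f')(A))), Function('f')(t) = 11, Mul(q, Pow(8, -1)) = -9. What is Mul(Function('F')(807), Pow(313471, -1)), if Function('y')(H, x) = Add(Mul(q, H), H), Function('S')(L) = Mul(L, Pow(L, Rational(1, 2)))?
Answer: Add(Rational(660126, 313471), Mul(Rational(-290390, 313471), Pow(5, Rational(1, 2)))) ≈ 0.034434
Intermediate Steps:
q = -72 (q = Mul(8, -9) = -72)
Function('S')(L) = Pow(L, Rational(3, 2))
Function('y')(H, x) = Mul(-71, H) (Function('y')(H, x) = Add(Mul(-72, H), H) = Mul(-71, H))
Function('F')(A) = Mul(Add(11, A), Add(A, Mul(-355, Pow(5, Rational(1, 2))))) (Function('F')(A) = Mul(Add(A, Mul(-71, Pow(5, Rational(3, 2)))), Add(A, 11)) = Mul(Add(A, Mul(-71, Mul(5, Pow(5, Rational(1, 2))))), Add(11, A)) = Mul(Add(A, Mul(-355, Pow(5, Rational(1, 2)))), Add(11, A)) = Mul(Add(11, A), Add(A, Mul(-355, Pow(5, Rational(1, 2))))))
Mul(Function('F')(807), Pow(313471, -1)) = Mul(Add(Pow(807, 2), Mul(-3905, Pow(5, Rational(1, 2))), Mul(11, 807), Mul(-355, 807, Pow(5, Rational(1, 2)))), Pow(313471, -1)) = Mul(Add(651249, Mul(-3905, Pow(5, Rational(1, 2))), 8877, Mul(-286485, Pow(5, Rational(1, 2)))), Rational(1, 313471)) = Mul(Add(660126, Mul(-290390, Pow(5, Rational(1, 2)))), Rational(1, 313471)) = Add(Rational(660126, 313471), Mul(Rational(-290390, 313471), Pow(5, Rational(1, 2))))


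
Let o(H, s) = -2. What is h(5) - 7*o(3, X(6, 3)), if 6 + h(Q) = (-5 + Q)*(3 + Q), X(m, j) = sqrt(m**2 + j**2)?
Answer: 8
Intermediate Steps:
X(m, j) = sqrt(j**2 + m**2)
h(Q) = -6 + (-5 + Q)*(3 + Q)
h(5) - 7*o(3, X(6, 3)) = (-21 + 5**2 - 2*5) - 7*(-2) = (-21 + 25 - 10) + 14 = -6 + 14 = 8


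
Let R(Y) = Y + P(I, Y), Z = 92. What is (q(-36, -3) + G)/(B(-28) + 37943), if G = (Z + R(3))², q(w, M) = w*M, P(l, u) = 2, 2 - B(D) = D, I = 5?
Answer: 9517/37973 ≈ 0.25063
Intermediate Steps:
B(D) = 2 - D
R(Y) = 2 + Y (R(Y) = Y + 2 = 2 + Y)
q(w, M) = M*w
G = 9409 (G = (92 + (2 + 3))² = (92 + 5)² = 97² = 9409)
(q(-36, -3) + G)/(B(-28) + 37943) = (-3*(-36) + 9409)/((2 - 1*(-28)) + 37943) = (108 + 9409)/((2 + 28) + 37943) = 9517/(30 + 37943) = 9517/37973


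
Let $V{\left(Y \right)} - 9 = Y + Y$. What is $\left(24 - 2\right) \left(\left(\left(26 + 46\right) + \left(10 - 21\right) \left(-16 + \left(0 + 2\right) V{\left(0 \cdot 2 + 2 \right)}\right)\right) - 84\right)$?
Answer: $-2684$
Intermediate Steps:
$V{\left(Y \right)} = 9 + 2 Y$ ($V{\left(Y \right)} = 9 + \left(Y + Y\right) = 9 + 2 Y$)
$\left(24 - 2\right) \left(\left(\left(26 + 46\right) + \left(10 - 21\right) \left(-16 + \left(0 + 2\right) V{\left(0 \cdot 2 + 2 \right)}\right)\right) - 84\right) = \left(24 - 2\right) \left(\left(\left(26 + 46\right) + \left(10 - 21\right) \left(-16 + \left(0 + 2\right) \left(9 + 2 \left(0 \cdot 2 + 2\right)\right)\right)\right) - 84\right) = \left(24 - 2\right) \left(\left(72 - 11 \left(-16 + 2 \left(9 + 2 \left(0 + 2\right)\right)\right)\right) - 84\right) = 22 \left(\left(72 - 11 \left(-16 + 2 \left(9 + 2 \cdot 2\right)\right)\right) - 84\right) = 22 \left(\left(72 - 11 \left(-16 + 2 \left(9 + 4\right)\right)\right) - 84\right) = 22 \left(\left(72 - 11 \left(-16 + 2 \cdot 13\right)\right) - 84\right) = 22 \left(\left(72 - 11 \left(-16 + 26\right)\right) - 84\right) = 22 \left(\left(72 - 110\right) - 84\right) = 22 \left(-38 - 84\right) = 22 \left(-122\right) = -2684$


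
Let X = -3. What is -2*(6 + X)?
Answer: -6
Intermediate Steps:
-2*(6 + X) = -2*(6 - 3) = -2*3 = -1*6 = -6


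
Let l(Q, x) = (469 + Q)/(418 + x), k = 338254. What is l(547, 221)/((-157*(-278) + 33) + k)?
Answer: 1016/244055187 ≈ 4.1630e-6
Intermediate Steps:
l(Q, x) = (469 + Q)/(418 + x)
l(547, 221)/((-157*(-278) + 33) + k) = ((469 + 547)/(418 + 221))/((-157*(-278) + 33) + 338254) = (1016/639)/((43646 + 33) + 338254) = ((1/639)*1016)/(43679 + 338254) = (1016/639)/381933 = (1016/639)*(1/381933) = 1016/244055187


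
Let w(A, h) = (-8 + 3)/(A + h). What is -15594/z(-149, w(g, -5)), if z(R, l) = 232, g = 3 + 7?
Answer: -7797/116 ≈ -67.216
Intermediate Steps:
g = 10
w(A, h) = -5/(A + h)
-15594/z(-149, w(g, -5)) = -15594/232 = -15594*1/232 = -7797/116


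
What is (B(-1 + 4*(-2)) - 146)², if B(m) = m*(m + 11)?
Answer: 26896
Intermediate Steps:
B(m) = m*(11 + m)
(B(-1 + 4*(-2)) - 146)² = ((-1 + 4*(-2))*(11 + (-1 + 4*(-2))) - 146)² = ((-1 - 8)*(11 + (-1 - 8)) - 146)² = (-9*(11 - 9) - 146)² = (-9*2 - 146)² = (-18 - 146)² = (-164)² = 26896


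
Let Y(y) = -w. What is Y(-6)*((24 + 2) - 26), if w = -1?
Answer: 0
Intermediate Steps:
Y(y) = 1 (Y(y) = -1*(-1) = 1)
Y(-6)*((24 + 2) - 26) = 1*((24 + 2) - 26) = 1*(26 - 26) = 1*0 = 0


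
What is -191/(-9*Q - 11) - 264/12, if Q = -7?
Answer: -1335/52 ≈ -25.673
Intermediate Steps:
-191/(-9*Q - 11) - 264/12 = -191/(-9*(-7) - 11) - 264/12 = -191/(63 - 11) - 264*1/12 = -191/52 - 22 = -1335/52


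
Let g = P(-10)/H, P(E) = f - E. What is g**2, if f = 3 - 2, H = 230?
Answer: 121/52900 ≈ 0.0022873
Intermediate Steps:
f = 1
P(E) = 1 - E
g = 11/230 (g = (1 - 1*(-10))/230 = (1 + 10)*(1/230) = 11*(1/230) = 11/230 ≈ 0.047826)
g**2 = (11/230)**2 = 121/52900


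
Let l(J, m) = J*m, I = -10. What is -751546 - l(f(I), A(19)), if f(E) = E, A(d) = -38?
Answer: -751926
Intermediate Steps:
-751546 - l(f(I), A(19)) = -751546 - (-10)*(-38) = -751546 - 1*380 = -751546 - 380 = -751926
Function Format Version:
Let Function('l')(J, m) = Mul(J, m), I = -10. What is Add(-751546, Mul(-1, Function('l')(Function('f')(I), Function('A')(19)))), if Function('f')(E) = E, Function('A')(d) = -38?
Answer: -751926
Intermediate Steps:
Add(-751546, Mul(-1, Function('l')(Function('f')(I), Function('A')(19)))) = Add(-751546, Mul(-1, Mul(-10, -38))) = Add(-751546, Mul(-1, 380)) = Add(-751546, -380) = -751926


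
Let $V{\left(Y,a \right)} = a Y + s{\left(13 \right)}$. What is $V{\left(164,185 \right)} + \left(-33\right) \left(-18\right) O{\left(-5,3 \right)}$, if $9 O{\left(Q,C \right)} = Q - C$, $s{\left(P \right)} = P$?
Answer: $29825$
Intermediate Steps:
$O{\left(Q,C \right)} = - \frac{C}{9} + \frac{Q}{9}$ ($O{\left(Q,C \right)} = \frac{Q - C}{9} = - \frac{C}{9} + \frac{Q}{9}$)
$V{\left(Y,a \right)} = 13 + Y a$ ($V{\left(Y,a \right)} = a Y + 13 = Y a + 13 = 13 + Y a$)
$V{\left(164,185 \right)} + \left(-33\right) \left(-18\right) O{\left(-5,3 \right)} = \left(13 + 164 \cdot 185\right) + \left(-33\right) \left(-18\right) \left(\left(- \frac{1}{9}\right) 3 + \frac{1}{9} \left(-5\right)\right) = \left(13 + 30340\right) + 594 \left(- \frac{1}{3} - \frac{5}{9}\right) = 30353 + 594 \left(- \frac{8}{9}\right) = 30353 - 528 = 29825$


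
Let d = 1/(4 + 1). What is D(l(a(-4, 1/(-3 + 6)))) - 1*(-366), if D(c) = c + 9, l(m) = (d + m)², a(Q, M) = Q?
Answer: 9736/25 ≈ 389.44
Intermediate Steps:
d = ⅕ (d = 1/5 = ⅕ ≈ 0.20000)
l(m) = (⅕ + m)²
D(c) = 9 + c
D(l(a(-4, 1/(-3 + 6)))) - 1*(-366) = (9 + (1 + 5*(-4))²/25) - 1*(-366) = (9 + (1 - 20)²/25) + 366 = (9 + (1/25)*(-19)²) + 366 = (9 + (1/25)*361) + 366 = (9 + 361/25) + 366 = 586/25 + 366 = 9736/25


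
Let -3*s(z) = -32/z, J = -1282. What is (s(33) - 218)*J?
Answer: 27627100/99 ≈ 2.7906e+5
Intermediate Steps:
s(z) = 32/(3*z) (s(z) = -(-32)/(3*z) = 32/(3*z))
(s(33) - 218)*J = ((32/3)/33 - 218)*(-1282) = ((32/3)*(1/33) - 218)*(-1282) = (32/99 - 218)*(-1282) = -21550/99*(-1282) = 27627100/99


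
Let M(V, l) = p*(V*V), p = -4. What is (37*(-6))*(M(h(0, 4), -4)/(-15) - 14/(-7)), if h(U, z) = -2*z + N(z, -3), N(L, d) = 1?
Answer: -16724/5 ≈ -3344.8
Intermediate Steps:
h(U, z) = 1 - 2*z (h(U, z) = -2*z + 1 = 1 - 2*z)
M(V, l) = -4*V² (M(V, l) = -4*V*V = -4*V²)
(37*(-6))*(M(h(0, 4), -4)/(-15) - 14/(-7)) = (37*(-6))*(-4*(1 - 2*4)²/(-15) - 14/(-7)) = -222*(-4*(1 - 8)²*(-1/15) - 14*(-⅐)) = -222*(-4*(-7)²*(-1/15) + 2) = -222*(-4*49*(-1/15) + 2) = -222*(-196*(-1/15) + 2) = -222*(196/15 + 2) = -222*226/15 = -16724/5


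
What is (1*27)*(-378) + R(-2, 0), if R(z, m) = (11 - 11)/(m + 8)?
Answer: -10206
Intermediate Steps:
R(z, m) = 0 (R(z, m) = 0/(8 + m) = 0)
(1*27)*(-378) + R(-2, 0) = (1*27)*(-378) + 0 = 27*(-378) + 0 = -10206 + 0 = -10206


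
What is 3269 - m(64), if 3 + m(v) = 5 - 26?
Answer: 3293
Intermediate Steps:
m(v) = -24 (m(v) = -3 + (5 - 26) = -3 - 21 = -24)
3269 - m(64) = 3269 - 1*(-24) = 3269 + 24 = 3293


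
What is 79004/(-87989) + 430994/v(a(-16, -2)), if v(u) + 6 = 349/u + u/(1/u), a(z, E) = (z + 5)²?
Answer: 2224359919125/77922354488 ≈ 28.546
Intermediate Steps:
a(z, E) = (5 + z)²
v(u) = -6 + u² + 349/u (v(u) = -6 + (349/u + u/(1/u)) = -6 + (349/u + u*u) = -6 + (349/u + u²) = -6 + (u² + 349/u) = -6 + u² + 349/u)
79004/(-87989) + 430994/v(a(-16, -2)) = 79004/(-87989) + 430994/(-6 + ((5 - 16)²)² + 349/((5 - 16)²)) = 79004*(-1/87989) + 430994/(-6 + ((-11)²)² + 349/((-11)²)) = -79004/87989 + 430994/(-6 + 121² + 349/121) = -79004/87989 + 430994/(-6 + 14641 + 349*(1/121)) = -79004/87989 + 430994/(-6 + 14641 + 349/121) = -79004/87989 + 430994/(1771184/121) = -79004/87989 + 430994*(121/1771184) = -79004/87989 + 26075137/885592 = 2224359919125/77922354488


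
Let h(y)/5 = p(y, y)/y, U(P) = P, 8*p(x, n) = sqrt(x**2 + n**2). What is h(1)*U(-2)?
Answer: -5*sqrt(2)/4 ≈ -1.7678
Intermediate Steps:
p(x, n) = sqrt(n**2 + x**2)/8 (p(x, n) = sqrt(x**2 + n**2)/8 = sqrt(n**2 + x**2)/8)
h(y) = 5*sqrt(2)*sqrt(y**2)/(8*y) (h(y) = 5*((sqrt(y**2 + y**2)/8)/y) = 5*((sqrt(2*y**2)/8)/y) = 5*(((sqrt(2)*sqrt(y**2))/8)/y) = 5*((sqrt(2)*sqrt(y**2)/8)/y) = 5*(sqrt(2)*sqrt(y**2)/(8*y)) = 5*sqrt(2)*sqrt(y**2)/(8*y))
h(1)*U(-2) = ((5/8)*sqrt(2)*sqrt(1**2)/1)*(-2) = ((5/8)*sqrt(2)*1*sqrt(1))*(-2) = ((5/8)*sqrt(2)*1*1)*(-2) = (5*sqrt(2)/8)*(-2) = -5*sqrt(2)/4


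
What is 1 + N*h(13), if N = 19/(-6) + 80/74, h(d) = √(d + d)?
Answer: 1 - 463*√26/222 ≈ -9.6344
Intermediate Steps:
h(d) = √2*√d (h(d) = √(2*d) = √2*√d)
N = -463/222 (N = 19*(-⅙) + 80*(1/74) = -19/6 + 40/37 = -463/222 ≈ -2.0856)
1 + N*h(13) = 1 - 463*√2*√13/222 = 1 - 463*√26/222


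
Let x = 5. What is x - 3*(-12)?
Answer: 41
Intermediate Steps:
x - 3*(-12) = 5 - 3*(-12) = 5 + 36 = 41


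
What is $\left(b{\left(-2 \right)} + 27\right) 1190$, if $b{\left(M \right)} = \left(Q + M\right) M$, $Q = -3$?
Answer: $44030$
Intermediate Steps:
$b{\left(M \right)} = M \left(-3 + M\right)$ ($b{\left(M \right)} = \left(-3 + M\right) M = M \left(-3 + M\right)$)
$\left(b{\left(-2 \right)} + 27\right) 1190 = \left(- 2 \left(-3 - 2\right) + 27\right) 1190 = \left(\left(-2\right) \left(-5\right) + 27\right) 1190 = \left(10 + 27\right) 1190 = 37 \cdot 1190 = 44030$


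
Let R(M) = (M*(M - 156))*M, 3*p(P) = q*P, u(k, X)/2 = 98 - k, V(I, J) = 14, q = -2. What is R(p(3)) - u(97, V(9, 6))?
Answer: -634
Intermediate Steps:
u(k, X) = 196 - 2*k (u(k, X) = 2*(98 - k) = 196 - 2*k)
p(P) = -2*P/3 (p(P) = (-2*P)/3 = -2*P/3)
R(M) = M²*(-156 + M) (R(M) = (M*(-156 + M))*M = M²*(-156 + M))
R(p(3)) - u(97, V(9, 6)) = (-⅔*3)²*(-156 - ⅔*3) - (196 - 2*97) = (-2)²*(-156 - 2) - (196 - 194) = 4*(-158) - 1*2 = -632 - 2 = -634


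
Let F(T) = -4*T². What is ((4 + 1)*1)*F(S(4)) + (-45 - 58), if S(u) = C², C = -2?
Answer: -423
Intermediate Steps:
S(u) = 4 (S(u) = (-2)² = 4)
((4 + 1)*1)*F(S(4)) + (-45 - 58) = ((4 + 1)*1)*(-4*4²) + (-45 - 58) = (5*1)*(-4*16) - 103 = 5*(-64) - 103 = -320 - 103 = -423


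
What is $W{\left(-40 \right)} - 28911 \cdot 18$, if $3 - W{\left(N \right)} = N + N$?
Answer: $-520315$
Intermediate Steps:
$W{\left(N \right)} = 3 - 2 N$ ($W{\left(N \right)} = 3 - \left(N + N\right) = 3 - 2 N$)
$W{\left(-40 \right)} - 28911 \cdot 18 = \left(3 - -80\right) - 28911 \cdot 18 = \left(3 + 80\right) - 520398 = 83 - 520398 = -520315$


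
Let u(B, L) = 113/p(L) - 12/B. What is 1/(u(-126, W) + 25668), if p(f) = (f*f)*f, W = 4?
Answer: 1344/34500293 ≈ 3.8956e-5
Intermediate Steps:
p(f) = f**3 (p(f) = f**2*f = f**3)
u(B, L) = -12/B + 113/L**3 (u(B, L) = 113/(L**3) - 12/B = 113/L**3 - 12/B = -12/B + 113/L**3)
1/(u(-126, W) + 25668) = 1/((-12/(-126) + 113/4**3) + 25668) = 1/((-12*(-1/126) + 113*(1/64)) + 25668) = 1/((2/21 + 113/64) + 25668) = 1/(2501/1344 + 25668) = 1/(34500293/1344) = 1344/34500293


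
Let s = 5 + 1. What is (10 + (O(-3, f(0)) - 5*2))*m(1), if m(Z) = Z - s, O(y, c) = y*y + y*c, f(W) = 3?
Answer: 0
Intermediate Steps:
O(y, c) = y² + c*y
s = 6
m(Z) = -6 + Z (m(Z) = Z - 1*6 = Z - 6 = -6 + Z)
(10 + (O(-3, f(0)) - 5*2))*m(1) = (10 + (-3*(3 - 3) - 5*2))*(-6 + 1) = (10 + (-3*0 - 10))*(-5) = (10 + (0 - 10))*(-5) = (10 - 10)*(-5) = 0*(-5) = 0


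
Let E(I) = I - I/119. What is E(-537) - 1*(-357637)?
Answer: 42495437/119 ≈ 3.5710e+5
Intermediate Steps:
E(I) = 118*I/119 (E(I) = I - I/119 = 118*I/119)
E(-537) - 1*(-357637) = (118/119)*(-537) - 1*(-357637) = -63366/119 + 357637 = 42495437/119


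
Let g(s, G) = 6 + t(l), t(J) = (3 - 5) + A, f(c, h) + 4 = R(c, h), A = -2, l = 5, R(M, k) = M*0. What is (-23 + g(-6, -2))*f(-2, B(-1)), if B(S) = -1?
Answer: 84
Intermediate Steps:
R(M, k) = 0
f(c, h) = -4 (f(c, h) = -4 + 0 = -4)
t(J) = -4 (t(J) = (3 - 5) - 2 = -2 - 2 = -4)
g(s, G) = 2 (g(s, G) = 6 - 4 = 2)
(-23 + g(-6, -2))*f(-2, B(-1)) = (-23 + 2)*(-4) = -21*(-4) = 84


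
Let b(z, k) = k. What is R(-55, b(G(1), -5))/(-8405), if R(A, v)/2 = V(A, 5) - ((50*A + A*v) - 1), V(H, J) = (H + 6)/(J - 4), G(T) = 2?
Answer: -4854/8405 ≈ -0.57751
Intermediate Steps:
V(H, J) = (6 + H)/(-4 + J)
R(A, v) = 14 - 98*A - 2*A*v (R(A, v) = 2*((6 + A)/(-4 + 5) - ((50*A + A*v) - 1)) = 2*((6 + A)/1 - (-1 + 50*A + A*v)) = 2*(1*(6 + A) + (1 - 50*A - A*v)) = 2*((6 + A) + (1 - 50*A - A*v)) = 2*(7 - 49*A - A*v) = 14 - 98*A - 2*A*v)
R(-55, b(G(1), -5))/(-8405) = (14 - 98*(-55) - 2*(-55)*(-5))/(-8405) = (14 + 5390 - 550)*(-1/8405) = 4854*(-1/8405) = -4854/8405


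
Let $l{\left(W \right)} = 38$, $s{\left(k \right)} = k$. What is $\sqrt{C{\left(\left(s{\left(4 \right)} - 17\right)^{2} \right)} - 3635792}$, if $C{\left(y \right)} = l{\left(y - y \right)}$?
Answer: $i \sqrt{3635754} \approx 1906.8 i$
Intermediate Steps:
$C{\left(y \right)} = 38$
$\sqrt{C{\left(\left(s{\left(4 \right)} - 17\right)^{2} \right)} - 3635792} = \sqrt{38 - 3635792} = \sqrt{-3635754} = i \sqrt{3635754}$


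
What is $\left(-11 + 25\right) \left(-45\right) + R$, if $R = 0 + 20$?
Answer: $-610$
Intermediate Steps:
$R = 20$
$\left(-11 + 25\right) \left(-45\right) + R = \left(-11 + 25\right) \left(-45\right) + 20 = 14 \left(-45\right) + 20 = -630 + 20 = -610$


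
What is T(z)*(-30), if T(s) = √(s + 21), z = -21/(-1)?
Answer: -30*√42 ≈ -194.42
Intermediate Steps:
z = 21 (z = -21*(-1) = 21)
T(s) = √(21 + s)
T(z)*(-30) = √(21 + 21)*(-30) = √42*(-30) = -30*√42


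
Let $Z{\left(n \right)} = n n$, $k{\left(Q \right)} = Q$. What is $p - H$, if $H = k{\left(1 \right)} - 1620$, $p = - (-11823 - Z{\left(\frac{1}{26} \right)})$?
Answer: $\frac{9086793}{676} \approx 13442.0$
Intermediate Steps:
$Z{\left(n \right)} = n^{2}$
$p = \frac{7992349}{676}$ ($p = - (-11823 - \left(\frac{1}{26}\right)^{2}) = - (-11823 - \frac{1}{676}) = \left(-1\right) \left(- \frac{7992349}{676}\right) = \frac{7992349}{676} \approx 11823.0$)
$H = -1619$ ($H = 1 - 1620 = -1619$)
$p - H = \frac{7992349}{676} - -1619 = \frac{7992349}{676} + 1619 = \frac{9086793}{676}$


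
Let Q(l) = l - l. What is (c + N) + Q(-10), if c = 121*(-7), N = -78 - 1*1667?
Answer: -2592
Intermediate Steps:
Q(l) = 0
N = -1745 (N = -78 - 1667 = -1745)
c = -847
(c + N) + Q(-10) = (-847 - 1745) + 0 = -2592 + 0 = -2592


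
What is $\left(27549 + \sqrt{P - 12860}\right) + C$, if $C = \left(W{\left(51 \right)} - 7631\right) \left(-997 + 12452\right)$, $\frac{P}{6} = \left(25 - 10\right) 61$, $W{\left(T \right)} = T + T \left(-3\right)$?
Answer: $-88553966 + i \sqrt{7370} \approx -8.8554 \cdot 10^{7} + 85.849 i$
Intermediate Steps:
$W{\left(T \right)} = - 2 T$ ($W{\left(T \right)} = T - 3 T = - 2 T$)
$P = 5490$ ($P = 6 \left(25 - 10\right) 61 = 6 \cdot 15 \cdot 61 = 6 \cdot 915 = 5490$)
$C = -88581515$ ($C = \left(\left(-2\right) 51 - 7631\right) \left(-997 + 12452\right) = \left(-102 - 7631\right) 11455 = \left(-7733\right) 11455 = -88581515$)
$\left(27549 + \sqrt{P - 12860}\right) + C = \left(27549 + \sqrt{5490 - 12860}\right) - 88581515 = \left(27549 + \sqrt{-7370}\right) - 88581515 = \left(27549 + i \sqrt{7370}\right) - 88581515 = -88553966 + i \sqrt{7370}$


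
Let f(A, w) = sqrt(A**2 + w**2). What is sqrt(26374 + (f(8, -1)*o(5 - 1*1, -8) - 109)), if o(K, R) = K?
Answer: sqrt(26265 + 4*sqrt(65)) ≈ 162.16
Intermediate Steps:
sqrt(26374 + (f(8, -1)*o(5 - 1*1, -8) - 109)) = sqrt(26374 + (sqrt(8**2 + (-1)**2)*(5 - 1*1) - 109)) = sqrt(26374 + (sqrt(64 + 1)*(5 - 1) - 109)) = sqrt(26374 + (sqrt(65)*4 - 109)) = sqrt(26374 + (4*sqrt(65) - 109)) = sqrt(26374 + (-109 + 4*sqrt(65))) = sqrt(26265 + 4*sqrt(65))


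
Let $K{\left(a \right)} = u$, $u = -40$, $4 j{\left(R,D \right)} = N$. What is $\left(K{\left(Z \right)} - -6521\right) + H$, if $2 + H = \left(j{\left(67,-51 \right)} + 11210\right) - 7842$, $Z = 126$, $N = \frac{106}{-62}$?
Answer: $\frac{1220975}{124} \approx 9846.6$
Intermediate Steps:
$N = - \frac{53}{31}$ ($N = 106 \left(- \frac{1}{62}\right) = - \frac{53}{31} \approx -1.7097$)
$j{\left(R,D \right)} = - \frac{53}{124}$ ($j{\left(R,D \right)} = \frac{1}{4} \left(- \frac{53}{31}\right) = - \frac{53}{124}$)
$K{\left(a \right)} = -40$
$H = \frac{417331}{124}$ ($H = -2 + \left(\left(- \frac{53}{124} + 11210\right) - 7842\right) = -2 + \left(\frac{1389987}{124} - 7842\right) = -2 + \frac{417579}{124} = \frac{417331}{124} \approx 3365.6$)
$\left(K{\left(Z \right)} - -6521\right) + H = \left(-40 - -6521\right) + \frac{417331}{124} = \left(-40 + 6521\right) + \frac{417331}{124} = 6481 + \frac{417331}{124} = \frac{1220975}{124}$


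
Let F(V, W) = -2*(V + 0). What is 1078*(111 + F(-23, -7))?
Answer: 169246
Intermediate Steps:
F(V, W) = -2*V
1078*(111 + F(-23, -7)) = 1078*(111 - 2*(-23)) = 1078*(111 + 46) = 1078*157 = 169246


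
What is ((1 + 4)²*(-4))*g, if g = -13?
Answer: 1300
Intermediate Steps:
((1 + 4)²*(-4))*g = ((1 + 4)²*(-4))*(-13) = (5²*(-4))*(-13) = (25*(-4))*(-13) = -100*(-13) = 1300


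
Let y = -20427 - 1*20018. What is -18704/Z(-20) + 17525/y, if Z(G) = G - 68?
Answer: 18873527/88979 ≈ 212.11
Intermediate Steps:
Z(G) = -68 + G
y = -40445 (y = -20427 - 20018 = -40445)
-18704/Z(-20) + 17525/y = -18704/(-68 - 20) + 17525/(-40445) = -18704/(-88) + 17525*(-1/40445) = -18704*(-1/88) - 3505/8089 = 2338/11 - 3505/8089 = 18873527/88979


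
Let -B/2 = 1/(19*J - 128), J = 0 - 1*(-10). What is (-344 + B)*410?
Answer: -4372650/31 ≈ -1.4105e+5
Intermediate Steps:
J = 10 (J = 0 + 10 = 10)
B = -1/31 (B = -2/(19*10 - 128) = -2/(190 - 128) = -2/62 = -2*1/62 = -1/31 ≈ -0.032258)
(-344 + B)*410 = (-344 - 1/31)*410 = -10665/31*410 = -4372650/31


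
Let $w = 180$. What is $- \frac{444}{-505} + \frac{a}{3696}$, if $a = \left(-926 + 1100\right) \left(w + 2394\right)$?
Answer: $\frac{1725897}{14140} \approx 122.06$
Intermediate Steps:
$a = 447876$ ($a = \left(-926 + 1100\right) \left(180 + 2394\right) = 174 \cdot 2574 = 447876$)
$- \frac{444}{-505} + \frac{a}{3696} = - \frac{444}{-505} + \frac{447876}{3696} = \left(-444\right) \left(- \frac{1}{505}\right) + 447876 \cdot \frac{1}{3696} = \frac{444}{505} + \frac{3393}{28} = \frac{1725897}{14140}$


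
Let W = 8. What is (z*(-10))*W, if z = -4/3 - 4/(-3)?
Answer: 0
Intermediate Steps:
z = 0 (z = -4*1/3 - 4*(-1/3) = -4/3 + 4/3 = 0)
(z*(-10))*W = (0*(-10))*8 = 0*8 = 0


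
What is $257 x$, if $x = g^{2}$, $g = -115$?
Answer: $3398825$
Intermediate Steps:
$x = 13225$ ($x = \left(-115\right)^{2} = 13225$)
$257 x = 257 \cdot 13225 = 3398825$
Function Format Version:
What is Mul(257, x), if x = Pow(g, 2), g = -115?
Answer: 3398825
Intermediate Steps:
x = 13225 (x = Pow(-115, 2) = 13225)
Mul(257, x) = Mul(257, 13225) = 3398825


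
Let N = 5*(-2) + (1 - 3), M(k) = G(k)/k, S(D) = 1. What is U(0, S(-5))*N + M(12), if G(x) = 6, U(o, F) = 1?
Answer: -23/2 ≈ -11.500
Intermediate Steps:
M(k) = 6/k
N = -12 (N = -10 - 2 = -12)
U(0, S(-5))*N + M(12) = 1*(-12) + 6/12 = -12 + 6*(1/12) = -12 + ½ = -23/2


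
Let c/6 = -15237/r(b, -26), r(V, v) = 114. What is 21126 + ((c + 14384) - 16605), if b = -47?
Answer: 343958/19 ≈ 18103.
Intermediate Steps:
c = -15237/19 (c = 6*(-15237/114) = 6*(-15237*1/114) = 6*(-5079/38) = -15237/19 ≈ -801.95)
21126 + ((c + 14384) - 16605) = 21126 + ((-15237/19 + 14384) - 16605) = 21126 + (258059/19 - 16605) = 21126 - 57436/19 = 343958/19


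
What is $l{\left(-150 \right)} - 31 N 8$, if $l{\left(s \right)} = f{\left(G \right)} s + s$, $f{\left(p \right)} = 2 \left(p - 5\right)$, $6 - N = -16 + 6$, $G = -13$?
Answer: $1282$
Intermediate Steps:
$N = 16$ ($N = 6 - \left(-16 + 6\right) = 6 - -10 = 6 + 10 = 16$)
$f{\left(p \right)} = -10 + 2 p$ ($f{\left(p \right)} = 2 \left(-5 + p\right) = -10 + 2 p$)
$l{\left(s \right)} = - 35 s$ ($l{\left(s \right)} = \left(-10 + 2 \left(-13\right)\right) s + s = \left(-10 - 26\right) s + s = - 36 s + s = - 35 s$)
$l{\left(-150 \right)} - 31 N 8 = \left(-35\right) \left(-150\right) - 31 \cdot 16 \cdot 8 = 5250 - 496 \cdot 8 = 5250 - 3968 = 1282$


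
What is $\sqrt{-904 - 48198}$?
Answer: $i \sqrt{49102} \approx 221.59 i$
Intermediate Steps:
$\sqrt{-904 - 48198} = \sqrt{-49102} = i \sqrt{49102}$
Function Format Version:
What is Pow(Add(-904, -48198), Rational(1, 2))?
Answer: Mul(I, Pow(49102, Rational(1, 2))) ≈ Mul(221.59, I)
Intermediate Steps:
Pow(Add(-904, -48198), Rational(1, 2)) = Pow(-49102, Rational(1, 2)) = Mul(I, Pow(49102, Rational(1, 2)))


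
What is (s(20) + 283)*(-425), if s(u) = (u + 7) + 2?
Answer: -132600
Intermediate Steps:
s(u) = 9 + u (s(u) = (7 + u) + 2 = 9 + u)
(s(20) + 283)*(-425) = ((9 + 20) + 283)*(-425) = (29 + 283)*(-425) = 312*(-425) = -132600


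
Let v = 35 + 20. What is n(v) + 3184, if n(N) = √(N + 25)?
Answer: 3184 + 4*√5 ≈ 3192.9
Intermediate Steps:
v = 55
n(N) = √(25 + N)
n(v) + 3184 = √(25 + 55) + 3184 = √80 + 3184 = 4*√5 + 3184 = 3184 + 4*√5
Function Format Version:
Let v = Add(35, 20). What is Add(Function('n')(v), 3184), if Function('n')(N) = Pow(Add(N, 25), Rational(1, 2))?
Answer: Add(3184, Mul(4, Pow(5, Rational(1, 2)))) ≈ 3192.9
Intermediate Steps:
v = 55
Function('n')(N) = Pow(Add(25, N), Rational(1, 2))
Add(Function('n')(v), 3184) = Add(Pow(Add(25, 55), Rational(1, 2)), 3184) = Add(Pow(80, Rational(1, 2)), 3184) = Add(Mul(4, Pow(5, Rational(1, 2))), 3184) = Add(3184, Mul(4, Pow(5, Rational(1, 2))))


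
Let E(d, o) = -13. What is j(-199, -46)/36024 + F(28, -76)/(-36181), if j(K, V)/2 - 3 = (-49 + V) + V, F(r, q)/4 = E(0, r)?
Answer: -676059/108615362 ≈ -0.0062243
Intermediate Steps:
F(r, q) = -52 (F(r, q) = 4*(-13) = -52)
j(K, V) = -92 + 4*V (j(K, V) = 6 + 2*((-49 + V) + V) = 6 + 2*(-49 + 2*V) = 6 + (-98 + 4*V) = -92 + 4*V)
j(-199, -46)/36024 + F(28, -76)/(-36181) = (-92 + 4*(-46))/36024 - 52/(-36181) = (-92 - 184)*(1/36024) - 52*(-1/36181) = -276*1/36024 + 52/36181 = -23/3002 + 52/36181 = -676059/108615362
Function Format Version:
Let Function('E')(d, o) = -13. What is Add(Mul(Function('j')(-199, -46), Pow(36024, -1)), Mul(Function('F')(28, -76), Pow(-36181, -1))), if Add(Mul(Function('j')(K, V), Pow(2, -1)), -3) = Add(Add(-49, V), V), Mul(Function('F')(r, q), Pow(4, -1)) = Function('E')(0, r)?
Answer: Rational(-676059, 108615362) ≈ -0.0062243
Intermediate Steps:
Function('F')(r, q) = -52 (Function('F')(r, q) = Mul(4, -13) = -52)
Function('j')(K, V) = Add(-92, Mul(4, V)) (Function('j')(K, V) = Add(6, Mul(2, Add(Add(-49, V), V))) = Add(6, Mul(2, Add(-49, Mul(2, V)))) = Add(6, Add(-98, Mul(4, V))) = Add(-92, Mul(4, V)))
Add(Mul(Function('j')(-199, -46), Pow(36024, -1)), Mul(Function('F')(28, -76), Pow(-36181, -1))) = Add(Mul(Add(-92, Mul(4, -46)), Pow(36024, -1)), Mul(-52, Pow(-36181, -1))) = Add(Mul(Add(-92, -184), Rational(1, 36024)), Mul(-52, Rational(-1, 36181))) = Add(Mul(-276, Rational(1, 36024)), Rational(52, 36181)) = Add(Rational(-23, 3002), Rational(52, 36181)) = Rational(-676059, 108615362)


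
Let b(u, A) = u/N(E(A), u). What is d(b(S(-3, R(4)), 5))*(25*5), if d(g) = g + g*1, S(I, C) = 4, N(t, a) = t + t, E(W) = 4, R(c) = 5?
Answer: 125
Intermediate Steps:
N(t, a) = 2*t
b(u, A) = u/8 (b(u, A) = u/((2*4)) = u/8)
d(g) = 2*g (d(g) = g + g = 2*g)
d(b(S(-3, R(4)), 5))*(25*5) = (2*((1/8)*4))*(25*5) = (2*(1/2))*125 = 1*125 = 125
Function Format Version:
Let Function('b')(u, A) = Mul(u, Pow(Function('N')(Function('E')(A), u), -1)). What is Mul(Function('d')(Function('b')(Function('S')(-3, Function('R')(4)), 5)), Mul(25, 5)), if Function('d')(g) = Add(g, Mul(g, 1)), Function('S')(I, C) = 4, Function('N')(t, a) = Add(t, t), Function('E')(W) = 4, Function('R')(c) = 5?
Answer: 125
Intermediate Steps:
Function('N')(t, a) = Mul(2, t)
Function('b')(u, A) = Mul(Rational(1, 8), u) (Function('b')(u, A) = Mul(u, Pow(Mul(2, 4), -1)) = Mul(u, Pow(8, -1)) = Mul(u, Rational(1, 8)) = Mul(Rational(1, 8), u))
Function('d')(g) = Mul(2, g) (Function('d')(g) = Add(g, g) = Mul(2, g))
Mul(Function('d')(Function('b')(Function('S')(-3, Function('R')(4)), 5)), Mul(25, 5)) = Mul(Mul(2, Mul(Rational(1, 8), 4)), Mul(25, 5)) = Mul(Mul(2, Rational(1, 2)), 125) = Mul(1, 125) = 125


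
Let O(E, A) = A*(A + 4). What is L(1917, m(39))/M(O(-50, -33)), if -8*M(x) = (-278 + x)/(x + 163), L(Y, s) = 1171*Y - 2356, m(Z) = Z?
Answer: -2870337280/97 ≈ -2.9591e+7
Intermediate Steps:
O(E, A) = A*(4 + A)
L(Y, s) = -2356 + 1171*Y
M(x) = -(-278 + x)/(8*(163 + x)) (M(x) = -(-278 + x)/(8*(x + 163)) = -(-278 + x)/(8*(163 + x)))
L(1917, m(39))/M(O(-50, -33)) = (-2356 + 1171*1917)/(((278 - (-33)*(4 - 33))/(8*(163 - 33*(4 - 33))))) = (-2356 + 2244807)/(((278 - (-33)*(-29))/(8*(163 - 33*(-29))))) = 2242451/(((278 - 1*957)/(8*(163 + 957)))) = 2242451/(((⅛)*(278 - 957)/1120)) = 2242451/(((⅛)*(1/1120)*(-679))) = 2242451/(-97/1280) = 2242451*(-1280/97) = -2870337280/97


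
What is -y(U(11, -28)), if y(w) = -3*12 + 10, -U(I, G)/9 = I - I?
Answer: 26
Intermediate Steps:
U(I, G) = 0 (U(I, G) = -9*(I - I) = -9*0 = 0)
y(w) = -26 (y(w) = -36 + 10 = -26)
-y(U(11, -28)) = -1*(-26) = 26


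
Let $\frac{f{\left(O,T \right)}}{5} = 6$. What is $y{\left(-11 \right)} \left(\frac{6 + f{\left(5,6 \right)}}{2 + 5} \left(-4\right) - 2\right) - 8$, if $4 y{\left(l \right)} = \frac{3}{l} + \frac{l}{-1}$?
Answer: $- \frac{5277}{77} \approx -68.532$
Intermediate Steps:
$f{\left(O,T \right)} = 30$ ($f{\left(O,T \right)} = 5 \cdot 6 = 30$)
$y{\left(l \right)} = - \frac{l}{4} + \frac{3}{4 l}$ ($y{\left(l \right)} = \frac{\frac{3}{l} + \frac{l}{-1}}{4} = \frac{\frac{3}{l} + l \left(-1\right)}{4} = \frac{\frac{3}{l} - l}{4} = \frac{- l + \frac{3}{l}}{4} = - \frac{l}{4} + \frac{3}{4 l}$)
$y{\left(-11 \right)} \left(\frac{6 + f{\left(5,6 \right)}}{2 + 5} \left(-4\right) - 2\right) - 8 = \frac{3 - \left(-11\right)^{2}}{4 \left(-11\right)} \left(\frac{6 + 30}{2 + 5} \left(-4\right) - 2\right) - 8 = \frac{1}{4} \left(- \frac{1}{11}\right) \left(3 - 121\right) \left(\frac{36}{7} \left(-4\right) - 2\right) - 8 = \frac{1}{4} \left(- \frac{1}{11}\right) \left(3 - 121\right) \left(36 \cdot \frac{1}{7} \left(-4\right) - 2\right) - 8 = \frac{1}{4} \left(- \frac{1}{11}\right) \left(-118\right) \left(\frac{36}{7} \left(-4\right) - 2\right) - 8 = \frac{59 \left(- \frac{144}{7} - 2\right)}{22} - 8 = \frac{59}{22} \left(- \frac{158}{7}\right) - 8 = - \frac{4661}{77} - 8 = - \frac{5277}{77}$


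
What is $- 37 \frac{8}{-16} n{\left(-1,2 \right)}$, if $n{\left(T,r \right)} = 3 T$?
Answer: $- \frac{111}{2} \approx -55.5$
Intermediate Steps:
$- 37 \frac{8}{-16} n{\left(-1,2 \right)} = - 37 \frac{8}{-16} \cdot 3 \left(-1\right) = - 37 \cdot 8 \left(- \frac{1}{16}\right) \left(-3\right) = \left(-37\right) \left(- \frac{1}{2}\right) \left(-3\right) = \frac{37}{2} \left(-3\right) = - \frac{111}{2}$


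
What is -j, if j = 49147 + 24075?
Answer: -73222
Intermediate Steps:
j = 73222
-j = -1*73222 = -73222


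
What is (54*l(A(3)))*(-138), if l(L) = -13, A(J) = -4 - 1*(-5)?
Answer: 96876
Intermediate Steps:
A(J) = 1 (A(J) = -4 + 5 = 1)
(54*l(A(3)))*(-138) = (54*(-13))*(-138) = -702*(-138) = 96876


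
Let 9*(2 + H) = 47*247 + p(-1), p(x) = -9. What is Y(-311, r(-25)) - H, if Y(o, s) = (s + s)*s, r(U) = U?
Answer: -332/9 ≈ -36.889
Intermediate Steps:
Y(o, s) = 2*s² (Y(o, s) = (2*s)*s = 2*s²)
H = 11582/9 (H = -2 + (47*247 - 9)/9 = -2 + (11609 - 9)/9 = -2 + (⅑)*11600 = -2 + 11600/9 = 11582/9 ≈ 1286.9)
Y(-311, r(-25)) - H = 2*(-25)² - 1*11582/9 = 2*625 - 11582/9 = 1250 - 11582/9 = -332/9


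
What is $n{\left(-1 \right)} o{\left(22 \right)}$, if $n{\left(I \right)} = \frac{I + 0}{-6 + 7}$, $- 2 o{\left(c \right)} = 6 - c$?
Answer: $-8$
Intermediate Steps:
$o{\left(c \right)} = -3 + \frac{c}{2}$ ($o{\left(c \right)} = - \frac{6 - c}{2} = -3 + \frac{c}{2}$)
$n{\left(I \right)} = I$ ($n{\left(I \right)} = \frac{I}{1} = I 1 = I$)
$n{\left(-1 \right)} o{\left(22 \right)} = - (-3 + \frac{1}{2} \cdot 22) = - (-3 + 11) = \left(-1\right) 8 = -8$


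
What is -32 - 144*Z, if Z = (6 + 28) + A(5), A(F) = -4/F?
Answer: -24064/5 ≈ -4812.8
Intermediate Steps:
Z = 166/5 (Z = (6 + 28) - 4/5 = 34 - 4*⅕ = 34 - ⅘ = 166/5 ≈ 33.200)
-32 - 144*Z = -32 - 144*166/5 = -32 - 23904/5 = -24064/5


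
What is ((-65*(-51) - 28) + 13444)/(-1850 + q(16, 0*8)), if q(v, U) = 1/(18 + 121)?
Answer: -2325609/257149 ≈ -9.0438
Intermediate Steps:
q(v, U) = 1/139
((-65*(-51) - 28) + 13444)/(-1850 + q(16, 0*8)) = ((-65*(-51) - 28) + 13444)/(-1850 + 1/139) = ((3315 - 28) + 13444)/(-257149/139) = (3287 + 13444)*(-139/257149) = 16731*(-139/257149) = -2325609/257149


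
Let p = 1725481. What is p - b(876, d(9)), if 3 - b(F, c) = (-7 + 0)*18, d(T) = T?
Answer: 1725352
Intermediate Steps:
b(F, c) = 129 (b(F, c) = 3 - (-7 + 0)*18 = 3 - (-7)*18 = 3 - 1*(-126) = 3 + 126 = 129)
p - b(876, d(9)) = 1725481 - 1*129 = 1725481 - 129 = 1725352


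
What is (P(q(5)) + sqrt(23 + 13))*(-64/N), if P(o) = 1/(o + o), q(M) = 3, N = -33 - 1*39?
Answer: 148/27 ≈ 5.4815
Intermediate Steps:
N = -72 (N = -33 - 39 = -72)
P(o) = 1/(2*o)
(P(q(5)) + sqrt(23 + 13))*(-64/N) = ((1/2)/3 + sqrt(23 + 13))*(-64/(-72)) = ((1/2)*(1/3) + sqrt(36))*(-64*(-1/72)) = (1/6 + 6)*(8/9) = (37/6)*(8/9) = 148/27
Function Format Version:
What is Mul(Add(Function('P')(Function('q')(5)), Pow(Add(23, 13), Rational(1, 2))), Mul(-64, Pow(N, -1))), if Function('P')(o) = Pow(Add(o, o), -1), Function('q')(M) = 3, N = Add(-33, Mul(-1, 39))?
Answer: Rational(148, 27) ≈ 5.4815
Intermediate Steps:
N = -72 (N = Add(-33, -39) = -72)
Function('P')(o) = Mul(Rational(1, 2), Pow(o, -1)) (Function('P')(o) = Pow(Mul(2, o), -1) = Mul(Rational(1, 2), Pow(o, -1)))
Mul(Add(Function('P')(Function('q')(5)), Pow(Add(23, 13), Rational(1, 2))), Mul(-64, Pow(N, -1))) = Mul(Add(Mul(Rational(1, 2), Pow(3, -1)), Pow(Add(23, 13), Rational(1, 2))), Mul(-64, Pow(-72, -1))) = Mul(Add(Mul(Rational(1, 2), Rational(1, 3)), Pow(36, Rational(1, 2))), Mul(-64, Rational(-1, 72))) = Mul(Add(Rational(1, 6), 6), Rational(8, 9)) = Mul(Rational(37, 6), Rational(8, 9)) = Rational(148, 27)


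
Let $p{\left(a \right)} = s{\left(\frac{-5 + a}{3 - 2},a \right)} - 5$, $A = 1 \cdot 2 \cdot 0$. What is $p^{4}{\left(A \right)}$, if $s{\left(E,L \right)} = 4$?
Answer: $1$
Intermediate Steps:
$A = 0$ ($A = 2 \cdot 0 = 0$)
$p{\left(a \right)} = -1$ ($p{\left(a \right)} = 4 - 5 = -1$)
$p^{4}{\left(A \right)} = \left(-1\right)^{4} = 1$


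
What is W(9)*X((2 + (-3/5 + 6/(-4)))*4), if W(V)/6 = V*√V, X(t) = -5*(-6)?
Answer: 4860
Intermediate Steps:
X(t) = 30
W(V) = 6*V^(3/2) (W(V) = 6*(V*√V) = 6*V^(3/2))
W(9)*X((2 + (-3/5 + 6/(-4)))*4) = (6*9^(3/2))*30 = (6*27)*30 = 162*30 = 4860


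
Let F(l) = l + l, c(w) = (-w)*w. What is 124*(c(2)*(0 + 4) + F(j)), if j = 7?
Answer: -248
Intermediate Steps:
c(w) = -w²
F(l) = 2*l
124*(c(2)*(0 + 4) + F(j)) = 124*((-1*2²)*(0 + 4) + 2*7) = 124*(-1*4*4 + 14) = 124*(-4*4 + 14) = 124*(-16 + 14) = 124*(-2) = -248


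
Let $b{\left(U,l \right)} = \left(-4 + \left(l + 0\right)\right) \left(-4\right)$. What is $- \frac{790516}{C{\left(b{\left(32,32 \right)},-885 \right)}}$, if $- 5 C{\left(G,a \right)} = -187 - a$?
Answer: $\frac{1976290}{349} \approx 5662.7$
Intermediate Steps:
$b{\left(U,l \right)} = 16 - 4 l$ ($b{\left(U,l \right)} = \left(-4 + l\right) \left(-4\right) = 16 - 4 l$)
$C{\left(G,a \right)} = \frac{187}{5} + \frac{a}{5}$ ($C{\left(G,a \right)} = - \frac{-187 - a}{5} = \frac{187}{5} + \frac{a}{5}$)
$- \frac{790516}{C{\left(b{\left(32,32 \right)},-885 \right)}} = - \frac{790516}{\frac{187}{5} + \frac{1}{5} \left(-885\right)} = - \frac{790516}{\frac{187}{5} - 177} = - \frac{790516}{- \frac{698}{5}} = \left(-790516\right) \left(- \frac{5}{698}\right) = \frac{1976290}{349}$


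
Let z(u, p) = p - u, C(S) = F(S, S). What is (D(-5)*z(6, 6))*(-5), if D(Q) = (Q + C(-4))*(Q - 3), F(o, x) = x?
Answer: 0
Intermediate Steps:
C(S) = S
D(Q) = (-4 + Q)*(-3 + Q) (D(Q) = (Q - 4)*(Q - 3) = (-4 + Q)*(-3 + Q))
(D(-5)*z(6, 6))*(-5) = ((12 + (-5)² - 7*(-5))*(6 - 1*6))*(-5) = ((12 + 25 + 35)*(6 - 6))*(-5) = (72*0)*(-5) = 0*(-5) = 0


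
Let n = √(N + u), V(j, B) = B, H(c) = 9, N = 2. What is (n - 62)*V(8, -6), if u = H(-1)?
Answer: 372 - 6*√11 ≈ 352.10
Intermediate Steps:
u = 9
n = √11 (n = √(2 + 9) = √11 ≈ 3.3166)
(n - 62)*V(8, -6) = (√11 - 62)*(-6) = (-62 + √11)*(-6) = 372 - 6*√11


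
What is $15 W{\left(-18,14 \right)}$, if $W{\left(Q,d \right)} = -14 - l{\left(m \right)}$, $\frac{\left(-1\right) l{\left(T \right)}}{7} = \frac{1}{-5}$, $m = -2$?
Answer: $-231$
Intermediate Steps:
$l{\left(T \right)} = \frac{7}{5}$ ($l{\left(T \right)} = - \frac{7}{-5} = \left(-7\right) \left(- \frac{1}{5}\right) = \frac{7}{5}$)
$W{\left(Q,d \right)} = - \frac{77}{5}$ ($W{\left(Q,d \right)} = -14 - \frac{7}{5} = - \frac{77}{5}$)
$15 W{\left(-18,14 \right)} = 15 \left(- \frac{77}{5}\right) = -231$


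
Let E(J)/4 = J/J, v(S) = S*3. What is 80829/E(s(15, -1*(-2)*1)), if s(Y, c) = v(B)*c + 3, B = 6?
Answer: 80829/4 ≈ 20207.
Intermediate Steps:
v(S) = 3*S
s(Y, c) = 3 + 18*c (s(Y, c) = (3*6)*c + 3 = 18*c + 3 = 3 + 18*c)
E(J) = 4 (E(J) = 4*(J/J) = 4*1 = 4)
80829/E(s(15, -1*(-2)*1)) = 80829/4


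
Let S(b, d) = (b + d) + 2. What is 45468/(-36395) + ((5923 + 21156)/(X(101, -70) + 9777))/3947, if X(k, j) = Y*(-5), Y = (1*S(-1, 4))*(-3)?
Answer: -1767076014787/1415250292380 ≈ -1.2486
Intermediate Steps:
S(b, d) = 2 + b + d
Y = -15 (Y = (1*(2 - 1 + 4))*(-3) = (1*5)*(-3) = 5*(-3) = -15)
X(k, j) = 75 (X(k, j) = -15*(-5) = 75)
45468/(-36395) + ((5923 + 21156)/(X(101, -70) + 9777))/3947 = 45468/(-36395) + ((5923 + 21156)/(75 + 9777))/3947 = 45468*(-1/36395) + (27079/9852)*(1/3947) = -45468/36395 + (27079*(1/9852))*(1/3947) = -45468/36395 + (27079/9852)*(1/3947) = -45468/36395 + 27079/38885844 = -1767076014787/1415250292380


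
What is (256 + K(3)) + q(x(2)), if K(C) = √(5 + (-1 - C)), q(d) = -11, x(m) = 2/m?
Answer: 246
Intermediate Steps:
K(C) = √(4 - C)
(256 + K(3)) + q(x(2)) = (256 + √(4 - 1*3)) - 11 = (256 + √(4 - 3)) - 11 = (256 + √1) - 11 = (256 + 1) - 11 = 257 - 11 = 246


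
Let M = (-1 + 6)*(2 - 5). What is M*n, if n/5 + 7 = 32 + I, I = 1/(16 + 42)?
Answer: -108825/58 ≈ -1876.3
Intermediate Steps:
I = 1/58 ≈ 0.017241
n = 7255/58 (n = -35 + 5*(32 + 1/58) = -35 + 5*(1857/58) = -35 + 9285/58 = 7255/58 ≈ 125.09)
M = -15 (M = 5*(-3) = -15)
M*n = -15*7255/58 = -108825/58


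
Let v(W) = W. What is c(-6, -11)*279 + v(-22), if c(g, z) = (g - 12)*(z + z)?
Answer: 110462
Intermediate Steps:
c(g, z) = 2*z*(-12 + g) (c(g, z) = (-12 + g)*(2*z) = 2*z*(-12 + g))
c(-6, -11)*279 + v(-22) = (2*(-11)*(-12 - 6))*279 - 22 = (2*(-11)*(-18))*279 - 22 = 396*279 - 22 = 110484 - 22 = 110462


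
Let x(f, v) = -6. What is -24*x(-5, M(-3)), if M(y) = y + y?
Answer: 144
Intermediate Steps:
M(y) = 2*y
-24*x(-5, M(-3)) = -24*(-6) = 144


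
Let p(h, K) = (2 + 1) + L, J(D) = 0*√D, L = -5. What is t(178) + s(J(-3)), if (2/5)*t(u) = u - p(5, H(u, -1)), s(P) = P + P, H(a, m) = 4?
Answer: 450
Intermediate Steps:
J(D) = 0
s(P) = 2*P
p(h, K) = -2 (p(h, K) = (2 + 1) - 5 = 3 - 5 = -2)
t(u) = 5 + 5*u/2 (t(u) = 5*(u - 1*(-2))/2 = 5*(u + 2)/2 = 5*(2 + u)/2 = 5 + 5*u/2)
t(178) + s(J(-3)) = (5 + (5/2)*178) + 2*0 = (5 + 445) + 0 = 450 + 0 = 450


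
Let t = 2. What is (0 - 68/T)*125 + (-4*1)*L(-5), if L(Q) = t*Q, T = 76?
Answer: -1365/19 ≈ -71.842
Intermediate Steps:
L(Q) = 2*Q
(0 - 68/T)*125 + (-4*1)*L(-5) = (0 - 68/76)*125 + (-4*1)*(2*(-5)) = (0 - 68*1/76)*125 - 4*(-10) = (0 - 17/19)*125 + 40 = -17/19*125 + 40 = -2125/19 + 40 = -1365/19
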